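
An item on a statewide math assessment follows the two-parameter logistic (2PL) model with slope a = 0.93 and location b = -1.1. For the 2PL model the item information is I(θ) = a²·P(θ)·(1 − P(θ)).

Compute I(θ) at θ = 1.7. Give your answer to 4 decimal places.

P = 1/(1+e^{-2.6040}) = 0.9311
P(1−P) = 0.9311 × 0.0689 = 0.0641
I = a² × P(1−P) = 0.93² × 0.0641 = 0.05547

0.0555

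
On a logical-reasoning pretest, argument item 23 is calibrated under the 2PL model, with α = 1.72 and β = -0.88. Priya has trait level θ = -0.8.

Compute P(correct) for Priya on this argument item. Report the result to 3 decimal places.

P(θ) = 1 / (1 + exp(−α(θ − β)))
Exponent: 1.72 × (-0.8 − (-0.88)) = 0.1376
1/(1 + e^{-0.1376}) = 0.5343

0.534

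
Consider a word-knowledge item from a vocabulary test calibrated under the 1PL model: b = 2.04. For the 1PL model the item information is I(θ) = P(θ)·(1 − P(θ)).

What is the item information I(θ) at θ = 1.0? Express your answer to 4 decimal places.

0.1930

P = 1/(1+e^{1.0400}) = 0.2611
P(1−P) = 0.2611 × 0.7389 = 0.1930
I = P(1−P) = 0.19295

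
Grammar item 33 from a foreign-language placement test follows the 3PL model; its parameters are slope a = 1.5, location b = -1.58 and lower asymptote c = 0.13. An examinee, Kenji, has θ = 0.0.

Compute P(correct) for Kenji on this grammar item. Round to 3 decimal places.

P(θ) = c + (1 − c) · 1 / (1 + exp(−a(θ − b)))
Exponent: 1.5 × (0.0 − (-1.58)) = 2.3700
1/(1 + e^{-2.3700}) = 0.9145
P = 0.13 + 0.87 × 0.9145 = 0.9256

0.926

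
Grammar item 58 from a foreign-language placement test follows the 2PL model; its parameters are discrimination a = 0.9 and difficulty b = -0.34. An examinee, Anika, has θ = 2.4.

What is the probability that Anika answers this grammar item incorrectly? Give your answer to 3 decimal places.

0.078

P(θ) = 1 / (1 + exp(−a(θ − b)))
Exponent: 0.9 × (2.4 − (-0.34)) = 2.4660
1/(1 + e^{-2.4660}) = 0.9217
P(incorrect) = 1 − 0.9217 = 0.0783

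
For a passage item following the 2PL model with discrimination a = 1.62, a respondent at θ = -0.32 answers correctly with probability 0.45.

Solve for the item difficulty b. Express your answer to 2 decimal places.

P(θ) = 1 / (1 + exp(−a(θ − b)))
logit(0.45) = ln(0.45/0.55) = -0.2007
b = θ − logit/(a) = -0.32 − (-0.2007)/1.6200 = -0.1961

-0.20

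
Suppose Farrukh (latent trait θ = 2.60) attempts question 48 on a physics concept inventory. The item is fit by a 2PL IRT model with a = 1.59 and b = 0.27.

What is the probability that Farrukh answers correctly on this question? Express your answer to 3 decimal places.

P(θ) = 1 / (1 + exp(−a(θ − b)))
Exponent: 1.59 × (2.60 − 0.27) = 3.7047
1/(1 + e^{-3.7047}) = 0.9760

0.976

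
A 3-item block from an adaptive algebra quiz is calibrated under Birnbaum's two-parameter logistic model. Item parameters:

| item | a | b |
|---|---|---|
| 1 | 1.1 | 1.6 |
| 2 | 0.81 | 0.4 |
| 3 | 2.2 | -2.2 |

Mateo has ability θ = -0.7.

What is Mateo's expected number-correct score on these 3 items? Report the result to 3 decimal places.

P(θ) = 1 / (1 + exp(−a(θ − b)))
P_1 = 1/(1+e^{2.5300}) = 0.0738
P_2 = 1/(1+e^{0.8910}) = 0.2909
P_3 = 1/(1+e^{-3.3000}) = 0.9644
E[score] = 0.0738 + 0.2909 + 0.9644 = 1.3291

1.329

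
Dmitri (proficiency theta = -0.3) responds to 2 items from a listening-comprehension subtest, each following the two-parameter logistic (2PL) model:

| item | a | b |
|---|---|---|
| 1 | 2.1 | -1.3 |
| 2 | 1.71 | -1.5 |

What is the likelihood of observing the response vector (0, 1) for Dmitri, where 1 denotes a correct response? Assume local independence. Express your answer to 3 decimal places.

0.097

P(theta) = 1 / (1 + exp(−a(theta − b)))
P_1 = 1/(1+e^{-2.1000}) = 0.8909
P_2 = 1/(1+e^{-2.0520}) = 0.8861
L = (1−P_1) × P_2 = 0.1091 × 0.8861 = 0.09668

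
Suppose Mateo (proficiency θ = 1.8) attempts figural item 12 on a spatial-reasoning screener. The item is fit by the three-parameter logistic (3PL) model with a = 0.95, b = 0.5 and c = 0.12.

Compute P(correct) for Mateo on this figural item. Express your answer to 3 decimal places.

P(θ) = c + (1 − c) · 1 / (1 + exp(−a(θ − b)))
Exponent: 0.95 × (1.8 − 0.5) = 1.2350
1/(1 + e^{-1.2350}) = 0.7747
P = 0.12 + 0.88 × 0.7747 = 0.8017

0.802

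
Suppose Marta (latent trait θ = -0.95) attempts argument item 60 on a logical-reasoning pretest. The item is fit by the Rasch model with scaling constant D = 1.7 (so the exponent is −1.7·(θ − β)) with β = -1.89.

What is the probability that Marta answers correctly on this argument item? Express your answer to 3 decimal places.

P(θ) = 1 / (1 + exp(−D·(θ − β)))
Exponent: 1.7 × (-0.95 − (-1.89)) = 1.5980
1/(1 + e^{-1.5980}) = 0.8317
P = 0.8317

0.832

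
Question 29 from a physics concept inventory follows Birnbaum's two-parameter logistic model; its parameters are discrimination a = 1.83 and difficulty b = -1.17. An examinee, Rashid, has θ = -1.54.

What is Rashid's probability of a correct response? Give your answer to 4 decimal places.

0.3369

P(θ) = 1 / (1 + exp(−a(θ − b)))
Exponent: 1.83 × (-1.54 − (-1.17)) = -0.6771
1/(1 + e^{0.6771}) = 0.3369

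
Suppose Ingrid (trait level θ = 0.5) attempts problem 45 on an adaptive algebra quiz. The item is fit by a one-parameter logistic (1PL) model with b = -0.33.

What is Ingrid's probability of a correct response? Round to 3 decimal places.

0.696

P(θ) = 1 / (1 + exp(−(θ − b)))
Exponent: (0.5 − (-0.33)) = 0.8300
1/(1 + e^{-0.8300}) = 0.6964
P = 0.6964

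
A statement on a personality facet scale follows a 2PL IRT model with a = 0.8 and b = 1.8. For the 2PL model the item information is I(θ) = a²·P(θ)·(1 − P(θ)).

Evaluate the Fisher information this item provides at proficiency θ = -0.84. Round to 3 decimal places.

0.062

P = 1/(1+e^{2.1120}) = 0.1079
P(1−P) = 0.1079 × 0.8921 = 0.0963
I = a² × P(1−P) = 0.8² × 0.0963 = 0.06162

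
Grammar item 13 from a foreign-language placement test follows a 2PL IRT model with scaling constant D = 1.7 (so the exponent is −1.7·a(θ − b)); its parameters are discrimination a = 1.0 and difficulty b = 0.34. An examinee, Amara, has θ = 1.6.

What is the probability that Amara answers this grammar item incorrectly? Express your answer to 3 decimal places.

P(θ) = 1 / (1 + exp(−D·a(θ − b)))
Exponent: 1.7 × 1.0 × (1.6 − 0.34) = 2.1420
1/(1 + e^{-2.1420}) = 0.8949
P = 0.8949
P(incorrect) = 1 − 0.8949 = 0.1051

0.105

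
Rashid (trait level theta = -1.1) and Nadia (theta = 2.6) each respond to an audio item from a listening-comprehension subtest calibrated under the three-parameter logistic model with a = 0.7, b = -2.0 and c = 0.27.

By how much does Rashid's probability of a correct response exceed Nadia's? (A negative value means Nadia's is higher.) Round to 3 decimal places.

-0.226

P(theta) = c + (1 − c) · 1 / (1 + exp(−a(theta − b)))
P(Rashid) = 0.7463  [exponent 0.6300]
P(Nadia) = 0.9720  [exponent 3.2200]
Difference = 0.7463 − 0.9720 = -0.2256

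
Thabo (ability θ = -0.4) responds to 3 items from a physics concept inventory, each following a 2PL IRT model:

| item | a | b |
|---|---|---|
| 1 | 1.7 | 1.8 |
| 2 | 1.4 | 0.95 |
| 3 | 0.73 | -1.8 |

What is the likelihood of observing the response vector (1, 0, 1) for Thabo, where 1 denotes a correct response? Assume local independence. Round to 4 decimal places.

P(θ) = 1 / (1 + exp(−a(θ − b)))
P_1 = 1/(1+e^{3.7400}) = 0.0232
P_2 = 1/(1+e^{1.8900}) = 0.1312
P_3 = 1/(1+e^{-1.0220}) = 0.7354
L = P_1 × (1−P_2) × P_3 = 0.0232 × 0.8688 × 0.7354 = 0.01482

0.0148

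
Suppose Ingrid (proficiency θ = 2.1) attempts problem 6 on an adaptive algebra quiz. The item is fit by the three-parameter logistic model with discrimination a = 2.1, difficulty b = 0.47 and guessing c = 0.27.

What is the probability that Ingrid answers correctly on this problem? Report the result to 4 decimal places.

P(θ) = c + (1 − c) · 1 / (1 + exp(−a(θ − b)))
Exponent: 2.1 × (2.1 − 0.47) = 3.4230
1/(1 + e^{-3.4230}) = 0.9684
P = 0.27 + 0.73 × 0.9684 = 0.9769

0.9769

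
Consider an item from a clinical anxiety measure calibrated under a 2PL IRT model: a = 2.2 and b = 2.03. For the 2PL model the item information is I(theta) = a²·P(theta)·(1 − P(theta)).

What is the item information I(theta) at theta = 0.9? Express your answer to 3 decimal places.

0.343

P = 1/(1+e^{2.4860}) = 0.0768
P(1−P) = 0.0768 × 0.9232 = 0.0709
I = a² × P(1−P) = 2.2² × 0.0709 = 0.34335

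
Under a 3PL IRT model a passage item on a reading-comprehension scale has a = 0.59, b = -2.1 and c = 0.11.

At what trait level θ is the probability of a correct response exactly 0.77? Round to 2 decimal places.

-0.31

P(θ) = c + (1 − c) · 1 / (1 + exp(−a(θ − b)))
Remove guessing floor: (0.77 − 0.11)/(1 − 0.11) = 0.7416
logit = ln(0.7416/0.2584) = 1.0542
θ = b + logit/(a) = -2.1 + 1.0542/0.5900 = -0.3133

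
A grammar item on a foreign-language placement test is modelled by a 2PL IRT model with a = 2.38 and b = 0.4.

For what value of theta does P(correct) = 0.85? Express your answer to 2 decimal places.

P(theta) = 1 / (1 + exp(−a(theta − b)))
logit = ln(0.8500/0.1500) = 1.7346
theta = b + logit/(a) = 0.4 + 1.7346/2.3800 = 1.1288

1.13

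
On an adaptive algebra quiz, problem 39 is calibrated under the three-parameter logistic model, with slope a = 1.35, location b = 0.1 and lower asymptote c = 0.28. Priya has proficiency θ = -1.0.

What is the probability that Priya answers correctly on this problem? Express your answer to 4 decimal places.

0.4130

P(θ) = c + (1 − c) · 1 / (1 + exp(−a(θ − b)))
Exponent: 1.35 × (-1.0 − 0.1) = -1.4850
1/(1 + e^{1.4850}) = 0.1847
P = 0.28 + 0.72 × 0.1847 = 0.4130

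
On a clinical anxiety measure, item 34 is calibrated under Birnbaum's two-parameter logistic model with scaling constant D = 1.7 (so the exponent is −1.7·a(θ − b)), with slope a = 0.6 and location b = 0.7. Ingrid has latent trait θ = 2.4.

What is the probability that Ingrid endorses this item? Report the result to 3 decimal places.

P(θ) = 1 / (1 + exp(−D·a(θ − b)))
Exponent: 1.7 × 0.6 × (2.4 − 0.7) = 1.7340
1/(1 + e^{-1.7340}) = 0.8499
P = 0.8499

0.850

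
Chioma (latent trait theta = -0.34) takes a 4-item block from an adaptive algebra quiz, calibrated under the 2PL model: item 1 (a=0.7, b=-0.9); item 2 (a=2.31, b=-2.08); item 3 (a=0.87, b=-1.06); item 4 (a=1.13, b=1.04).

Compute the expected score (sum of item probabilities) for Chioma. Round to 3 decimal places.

P(theta) = 1 / (1 + exp(−a(theta − b)))
P_1 = 1/(1+e^{-0.3920}) = 0.5968
P_2 = 1/(1+e^{-4.0194}) = 0.9824
P_3 = 1/(1+e^{-0.6264}) = 0.6517
P_4 = 1/(1+e^{1.5594}) = 0.1737
E[score] = 0.5968 + 0.9824 + 0.6517 + 0.1737 = 2.4045

2.405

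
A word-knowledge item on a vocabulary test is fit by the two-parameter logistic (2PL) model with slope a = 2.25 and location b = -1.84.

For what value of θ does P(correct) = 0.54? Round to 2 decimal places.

P(θ) = 1 / (1 + exp(−a(θ − b)))
logit = ln(0.5400/0.4600) = 0.1603
θ = b + logit/(a) = -1.84 + 0.1603/2.2500 = -1.7687

-1.77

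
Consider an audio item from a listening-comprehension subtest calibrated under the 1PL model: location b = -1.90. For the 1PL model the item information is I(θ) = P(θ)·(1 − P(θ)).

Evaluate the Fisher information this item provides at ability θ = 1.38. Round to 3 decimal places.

P = 1/(1+e^{-3.2800}) = 0.9637
P(1−P) = 0.9637 × 0.0363 = 0.0349
I = P(1−P) = 0.03495

0.035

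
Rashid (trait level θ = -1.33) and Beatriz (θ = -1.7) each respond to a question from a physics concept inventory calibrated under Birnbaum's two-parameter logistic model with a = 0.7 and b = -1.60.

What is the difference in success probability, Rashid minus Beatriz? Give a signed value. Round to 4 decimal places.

P(θ) = 1 / (1 + exp(−a(θ − b)))
P(Rashid) = 0.5471  [exponent 0.1890]
P(Beatriz) = 0.4825  [exponent -0.0700]
Difference = 0.5471 − 0.4825 = 0.0646

0.0646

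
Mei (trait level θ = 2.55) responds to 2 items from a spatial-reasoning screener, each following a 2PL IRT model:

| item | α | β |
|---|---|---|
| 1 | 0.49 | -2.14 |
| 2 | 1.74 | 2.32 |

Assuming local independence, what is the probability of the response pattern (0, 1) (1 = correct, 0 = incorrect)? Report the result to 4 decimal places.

P(θ) = 1 / (1 + exp(−α(θ − β)))
P_1 = 1/(1+e^{-2.2981}) = 0.9087
P_2 = 1/(1+e^{-0.4002}) = 0.5987
L = (1−P_1) × P_2 = 0.0913 × 0.5987 = 0.05465

0.0547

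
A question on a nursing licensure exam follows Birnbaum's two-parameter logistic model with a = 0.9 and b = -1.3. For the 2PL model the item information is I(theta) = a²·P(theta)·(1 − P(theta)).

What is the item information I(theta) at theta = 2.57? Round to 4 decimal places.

0.0234

P = 1/(1+e^{-3.4830}) = 0.9702
P(1−P) = 0.9702 × 0.0298 = 0.0289
I = a² × P(1−P) = 0.9² × 0.0289 = 0.02342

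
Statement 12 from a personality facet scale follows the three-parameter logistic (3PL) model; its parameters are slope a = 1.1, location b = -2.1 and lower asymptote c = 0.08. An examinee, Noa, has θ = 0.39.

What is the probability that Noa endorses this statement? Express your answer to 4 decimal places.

0.9441

P(θ) = c + (1 − c) · 1 / (1 + exp(−a(θ − b)))
Exponent: 1.1 × (0.39 − (-2.1)) = 2.7390
1/(1 + e^{-2.7390}) = 0.9393
P = 0.08 + 0.92 × 0.9393 = 0.9441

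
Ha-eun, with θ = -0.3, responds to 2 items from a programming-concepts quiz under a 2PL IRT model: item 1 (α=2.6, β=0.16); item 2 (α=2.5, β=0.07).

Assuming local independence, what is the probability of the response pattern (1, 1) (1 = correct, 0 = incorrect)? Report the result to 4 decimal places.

P(θ) = 1 / (1 + exp(−α(θ − β)))
P_1 = 1/(1+e^{1.1960}) = 0.2322
P_2 = 1/(1+e^{0.9250}) = 0.2839
L = P_1 × P_2 = 0.2322 × 0.2839 = 0.06593

0.0659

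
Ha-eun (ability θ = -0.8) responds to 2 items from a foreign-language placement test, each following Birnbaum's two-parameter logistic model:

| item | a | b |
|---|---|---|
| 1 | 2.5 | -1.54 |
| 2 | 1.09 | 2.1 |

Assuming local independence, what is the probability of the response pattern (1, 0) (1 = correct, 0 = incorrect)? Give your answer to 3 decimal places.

0.829

P(θ) = 1 / (1 + exp(−a(θ − b)))
P_1 = 1/(1+e^{-1.8500}) = 0.8641
P_2 = 1/(1+e^{3.1610}) = 0.0407
L = P_1 × (1−P_2) = 0.8641 × 0.9593 = 0.82899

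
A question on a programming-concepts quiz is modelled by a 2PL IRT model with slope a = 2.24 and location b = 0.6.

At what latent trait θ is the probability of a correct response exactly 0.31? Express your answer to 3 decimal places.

0.243

P(θ) = 1 / (1 + exp(−a(θ − b)))
logit = ln(0.3100/0.6900) = -0.8001
θ = b + logit/(a) = 0.6 + (-0.8001)/2.2400 = 0.2428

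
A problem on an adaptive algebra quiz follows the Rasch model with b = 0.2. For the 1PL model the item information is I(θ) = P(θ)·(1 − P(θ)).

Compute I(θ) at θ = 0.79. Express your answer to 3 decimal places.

P = 1/(1+e^{-0.5900}) = 0.6434
P(1−P) = 0.6434 × 0.3566 = 0.2294
I = P(1−P) = 0.22945

0.229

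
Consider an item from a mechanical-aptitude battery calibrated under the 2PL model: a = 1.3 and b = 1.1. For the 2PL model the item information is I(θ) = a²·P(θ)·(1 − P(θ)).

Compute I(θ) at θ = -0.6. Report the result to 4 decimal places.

P = 1/(1+e^{2.2100}) = 0.0989
P(1−P) = 0.0989 × 0.9011 = 0.0891
I = a² × P(1−P) = 1.3² × 0.0891 = 0.15055

0.1506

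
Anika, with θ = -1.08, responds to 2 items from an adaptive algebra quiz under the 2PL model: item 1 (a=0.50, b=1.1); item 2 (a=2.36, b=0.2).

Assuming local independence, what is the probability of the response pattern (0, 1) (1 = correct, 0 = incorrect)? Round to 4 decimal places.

P(θ) = 1 / (1 + exp(−a(θ − b)))
P_1 = 1/(1+e^{1.0900}) = 0.2516
P_2 = 1/(1+e^{3.0208}) = 0.0465
L = (1−P_1) × P_2 = 0.7484 × 0.0465 = 0.03480

0.0348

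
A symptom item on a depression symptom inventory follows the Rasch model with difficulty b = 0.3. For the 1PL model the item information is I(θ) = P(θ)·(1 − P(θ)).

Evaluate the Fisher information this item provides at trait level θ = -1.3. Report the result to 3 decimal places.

P = 1/(1+e^{1.6000}) = 0.1680
P(1−P) = 0.1680 × 0.8320 = 0.1398
I = P(1−P) = 0.13976

0.140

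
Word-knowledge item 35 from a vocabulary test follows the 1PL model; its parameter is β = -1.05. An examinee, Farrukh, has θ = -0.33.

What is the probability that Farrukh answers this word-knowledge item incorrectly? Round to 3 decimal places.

P(θ) = 1 / (1 + exp(−(θ − β)))
Exponent: (-0.33 − (-1.05)) = 0.7200
1/(1 + e^{-0.7200}) = 0.6726
P = 0.6726
P(incorrect) = 1 − 0.6726 = 0.3274

0.327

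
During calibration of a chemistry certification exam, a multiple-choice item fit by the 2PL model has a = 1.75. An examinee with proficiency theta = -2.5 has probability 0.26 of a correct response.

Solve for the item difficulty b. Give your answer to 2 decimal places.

-1.90

P(theta) = 1 / (1 + exp(−a(theta − b)))
logit(0.26) = ln(0.26/0.74) = -1.0460
b = theta − logit/(a) = -2.5 − (-1.0460)/1.7500 = -1.9023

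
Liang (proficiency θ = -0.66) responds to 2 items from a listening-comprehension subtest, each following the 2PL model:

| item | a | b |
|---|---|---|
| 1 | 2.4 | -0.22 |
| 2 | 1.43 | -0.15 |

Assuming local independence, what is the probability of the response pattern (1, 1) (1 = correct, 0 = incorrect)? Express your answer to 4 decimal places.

0.0840

P(θ) = 1 / (1 + exp(−a(θ − b)))
P_1 = 1/(1+e^{1.0560}) = 0.2581
P_2 = 1/(1+e^{0.7293}) = 0.3253
L = P_1 × P_2 = 0.2581 × 0.3253 = 0.08396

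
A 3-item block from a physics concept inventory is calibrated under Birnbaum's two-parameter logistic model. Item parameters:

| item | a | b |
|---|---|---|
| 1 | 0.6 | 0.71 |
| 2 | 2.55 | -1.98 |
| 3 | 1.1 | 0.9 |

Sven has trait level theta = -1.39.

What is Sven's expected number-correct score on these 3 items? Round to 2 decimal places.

P(theta) = 1 / (1 + exp(−a(theta − b)))
P_1 = 1/(1+e^{1.2600}) = 0.2210
P_2 = 1/(1+e^{-1.5045}) = 0.8182
P_3 = 1/(1+e^{2.5190}) = 0.0745
E[score] = 0.2210 + 0.8182 + 0.0745 = 1.1138

1.11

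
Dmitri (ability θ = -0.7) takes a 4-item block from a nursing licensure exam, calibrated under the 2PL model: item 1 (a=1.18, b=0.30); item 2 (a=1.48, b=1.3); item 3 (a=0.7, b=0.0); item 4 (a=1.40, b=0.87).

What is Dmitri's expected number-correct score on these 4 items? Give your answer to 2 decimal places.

P(θ) = 1 / (1 + exp(−a(θ − b)))
P_1 = 1/(1+e^{1.1800}) = 0.2351
P_2 = 1/(1+e^{2.9600}) = 0.0493
P_3 = 1/(1+e^{0.4900}) = 0.3799
P_4 = 1/(1+e^{2.1980}) = 0.0999
E[score] = 0.2351 + 0.0493 + 0.3799 + 0.0999 = 0.7641

0.76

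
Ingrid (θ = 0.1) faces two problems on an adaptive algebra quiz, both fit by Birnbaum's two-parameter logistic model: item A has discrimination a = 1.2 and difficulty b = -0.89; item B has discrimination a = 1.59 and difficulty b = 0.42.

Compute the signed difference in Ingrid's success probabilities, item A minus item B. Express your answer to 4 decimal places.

P(θ) = 1 / (1 + exp(−a(θ − b)))
P_A = 0.7664
P_B = 0.3755
P_A − P_B = 0.3909

0.3909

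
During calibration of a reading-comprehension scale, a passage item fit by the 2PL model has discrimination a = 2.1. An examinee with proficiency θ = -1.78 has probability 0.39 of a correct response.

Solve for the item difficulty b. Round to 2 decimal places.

P(θ) = 1 / (1 + exp(−a(θ − b)))
logit(0.39) = ln(0.39/0.61) = -0.4473
b = θ − logit/(a) = -1.78 − (-0.4473)/2.1000 = -1.5670

-1.57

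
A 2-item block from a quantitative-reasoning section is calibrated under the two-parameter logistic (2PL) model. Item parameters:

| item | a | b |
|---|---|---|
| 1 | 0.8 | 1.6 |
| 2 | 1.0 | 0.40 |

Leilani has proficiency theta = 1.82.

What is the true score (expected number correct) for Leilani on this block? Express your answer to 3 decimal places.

1.349

P(theta) = 1 / (1 + exp(−a(theta − b)))
P_1 = 1/(1+e^{-0.1760}) = 0.5439
P_2 = 1/(1+e^{-1.4200}) = 0.8053
E[score] = 0.5439 + 0.8053 = 1.3492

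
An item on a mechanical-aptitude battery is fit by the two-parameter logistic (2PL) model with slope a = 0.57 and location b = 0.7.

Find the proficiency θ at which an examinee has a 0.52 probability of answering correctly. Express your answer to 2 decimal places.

P(θ) = 1 / (1 + exp(−a(θ − b)))
logit = ln(0.5200/0.4800) = 0.0800
θ = b + logit/(a) = 0.7 + 0.0800/0.5700 = 0.8404

0.84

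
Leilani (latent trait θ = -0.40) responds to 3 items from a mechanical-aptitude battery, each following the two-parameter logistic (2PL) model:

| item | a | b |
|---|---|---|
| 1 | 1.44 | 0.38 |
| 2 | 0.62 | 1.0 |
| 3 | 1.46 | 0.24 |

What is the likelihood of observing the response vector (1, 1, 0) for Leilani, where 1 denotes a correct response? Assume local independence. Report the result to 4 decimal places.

0.0521

P(θ) = 1 / (1 + exp(−a(θ − b)))
P_1 = 1/(1+e^{1.1232}) = 0.2454
P_2 = 1/(1+e^{0.8680}) = 0.2957
P_3 = 1/(1+e^{0.9344}) = 0.2820
L = P_1 × P_2 × (1−P_3) = 0.2454 × 0.2957 × 0.7180 = 0.05210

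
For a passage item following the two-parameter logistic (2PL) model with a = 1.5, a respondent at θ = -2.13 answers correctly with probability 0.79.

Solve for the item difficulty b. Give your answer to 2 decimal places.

-3.01

P(θ) = 1 / (1 + exp(−a(θ − b)))
logit(0.79) = ln(0.79/0.21) = 1.3249
b = θ − logit/(a) = -2.13 − 1.3249/1.5000 = -3.0133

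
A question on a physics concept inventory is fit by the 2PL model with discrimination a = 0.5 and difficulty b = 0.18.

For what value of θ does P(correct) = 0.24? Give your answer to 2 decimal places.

-2.13

P(θ) = 1 / (1 + exp(−a(θ − b)))
logit = ln(0.2400/0.7600) = -1.1527
θ = b + logit/(a) = 0.18 + (-1.1527)/0.5000 = -2.1254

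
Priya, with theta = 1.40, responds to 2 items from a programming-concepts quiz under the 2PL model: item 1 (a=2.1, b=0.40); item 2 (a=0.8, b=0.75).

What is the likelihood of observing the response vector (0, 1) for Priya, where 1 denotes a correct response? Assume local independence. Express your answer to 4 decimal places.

0.0684

P(theta) = 1 / (1 + exp(−a(theta − b)))
P_1 = 1/(1+e^{-2.1000}) = 0.8909
P_2 = 1/(1+e^{-0.5200}) = 0.6271
L = (1−P_1) × P_2 = 0.1091 × 0.6271 = 0.06842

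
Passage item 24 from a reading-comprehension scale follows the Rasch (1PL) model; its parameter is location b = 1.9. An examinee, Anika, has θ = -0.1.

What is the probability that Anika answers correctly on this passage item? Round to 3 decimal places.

P(θ) = 1 / (1 + exp(−(θ − b)))
Exponent: (-0.1 − 1.9) = -2.0000
1/(1 + e^{2.0000}) = 0.1192
P = 0.1192

0.119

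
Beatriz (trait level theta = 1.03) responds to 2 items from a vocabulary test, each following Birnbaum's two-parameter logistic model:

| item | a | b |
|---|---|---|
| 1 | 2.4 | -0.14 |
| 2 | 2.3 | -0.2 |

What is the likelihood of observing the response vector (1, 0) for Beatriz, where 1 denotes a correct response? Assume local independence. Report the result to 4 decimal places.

0.0526

P(theta) = 1 / (1 + exp(−a(theta − b)))
P_1 = 1/(1+e^{-2.8080}) = 0.9431
P_2 = 1/(1+e^{-2.8290}) = 0.9442
L = P_1 × (1−P_2) = 0.9431 × 0.0558 = 0.05260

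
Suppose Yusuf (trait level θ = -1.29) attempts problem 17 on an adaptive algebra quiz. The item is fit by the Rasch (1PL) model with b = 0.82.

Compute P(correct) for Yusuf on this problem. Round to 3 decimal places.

P(θ) = 1 / (1 + exp(−(θ − b)))
Exponent: (-1.29 − 0.82) = -2.1100
1/(1 + e^{2.1100}) = 0.1081
P = 0.1081

0.108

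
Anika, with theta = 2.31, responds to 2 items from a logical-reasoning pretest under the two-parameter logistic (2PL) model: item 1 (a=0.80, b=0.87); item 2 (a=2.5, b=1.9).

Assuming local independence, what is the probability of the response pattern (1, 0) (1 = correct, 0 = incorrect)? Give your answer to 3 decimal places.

0.201

P(theta) = 1 / (1 + exp(−a(theta − b)))
P_1 = 1/(1+e^{-1.1520}) = 0.7599
P_2 = 1/(1+e^{-1.0250}) = 0.7359
L = P_1 × (1−P_2) = 0.7599 × 0.2641 = 0.20065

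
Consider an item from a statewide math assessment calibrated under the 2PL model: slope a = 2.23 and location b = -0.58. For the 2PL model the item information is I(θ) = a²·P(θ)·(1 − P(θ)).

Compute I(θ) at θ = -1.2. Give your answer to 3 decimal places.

P = 1/(1+e^{1.3826}) = 0.2006
P(1−P) = 0.2006 × 0.7994 = 0.1604
I = a² × P(1−P) = 2.23² × 0.1604 = 0.79743

0.797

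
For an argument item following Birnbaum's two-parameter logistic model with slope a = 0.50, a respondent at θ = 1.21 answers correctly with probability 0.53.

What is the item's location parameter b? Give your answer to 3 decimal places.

0.970

P(θ) = 1 / (1 + exp(−a(θ − b)))
logit(0.53) = ln(0.53/0.47) = 0.1201
b = θ − logit/(a) = 1.21 − 0.1201/0.5000 = 0.9697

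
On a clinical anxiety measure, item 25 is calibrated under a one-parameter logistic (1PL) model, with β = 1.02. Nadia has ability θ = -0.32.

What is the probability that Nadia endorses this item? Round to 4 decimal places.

0.2075

P(θ) = 1 / (1 + exp(−(θ − β)))
Exponent: (-0.32 − 1.02) = -1.3400
1/(1 + e^{1.3400}) = 0.2075
P = 0.2075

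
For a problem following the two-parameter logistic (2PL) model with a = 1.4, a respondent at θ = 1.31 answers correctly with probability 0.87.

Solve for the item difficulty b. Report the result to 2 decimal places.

P(θ) = 1 / (1 + exp(−a(θ − b)))
logit(0.87) = ln(0.87/0.13) = 1.9010
b = θ − logit/(a) = 1.31 − 1.9010/1.4000 = -0.0478

-0.05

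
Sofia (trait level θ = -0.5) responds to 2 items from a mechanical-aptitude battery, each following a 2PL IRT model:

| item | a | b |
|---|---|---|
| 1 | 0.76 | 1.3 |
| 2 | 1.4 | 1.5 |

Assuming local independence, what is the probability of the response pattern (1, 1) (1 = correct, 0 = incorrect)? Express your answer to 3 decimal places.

0.012

P(θ) = 1 / (1 + exp(−a(θ − b)))
P_1 = 1/(1+e^{1.3680}) = 0.2029
P_2 = 1/(1+e^{2.8000}) = 0.0573
L = P_1 × P_2 = 0.2029 × 0.0573 = 0.01163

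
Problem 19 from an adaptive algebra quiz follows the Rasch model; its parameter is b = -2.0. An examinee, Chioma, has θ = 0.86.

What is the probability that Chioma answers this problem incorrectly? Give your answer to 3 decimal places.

0.054

P(θ) = 1 / (1 + exp(−(θ − b)))
Exponent: (0.86 − (-2.0)) = 2.8600
1/(1 + e^{-2.8600}) = 0.9458
P = 0.9458
P(incorrect) = 1 − 0.9458 = 0.0542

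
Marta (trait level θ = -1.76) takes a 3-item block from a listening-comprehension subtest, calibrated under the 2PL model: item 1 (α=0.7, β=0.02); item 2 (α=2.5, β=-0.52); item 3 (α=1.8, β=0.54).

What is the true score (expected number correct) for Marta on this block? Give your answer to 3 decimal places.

0.282

P(θ) = 1 / (1 + exp(−α(θ − β)))
P_1 = 1/(1+e^{1.2460}) = 0.2234
P_2 = 1/(1+e^{3.1000}) = 0.0431
P_3 = 1/(1+e^{4.1400}) = 0.0157
E[score] = 0.2234 + 0.0431 + 0.0157 = 0.2822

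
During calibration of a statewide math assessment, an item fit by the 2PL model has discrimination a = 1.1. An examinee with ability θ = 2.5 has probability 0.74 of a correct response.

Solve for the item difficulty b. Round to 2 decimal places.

1.55

P(θ) = 1 / (1 + exp(−a(θ − b)))
logit(0.74) = ln(0.74/0.26) = 1.0460
b = θ − logit/(a) = 2.5 − 1.0460/1.1000 = 1.5491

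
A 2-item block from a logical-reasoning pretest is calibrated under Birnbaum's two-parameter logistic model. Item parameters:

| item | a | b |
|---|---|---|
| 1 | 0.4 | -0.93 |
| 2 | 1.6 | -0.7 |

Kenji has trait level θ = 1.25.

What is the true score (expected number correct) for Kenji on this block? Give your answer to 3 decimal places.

1.663

P(θ) = 1 / (1 + exp(−a(θ − b)))
P_1 = 1/(1+e^{-0.8720}) = 0.7052
P_2 = 1/(1+e^{-3.1200}) = 0.9577
E[score] = 0.7052 + 0.9577 = 1.6629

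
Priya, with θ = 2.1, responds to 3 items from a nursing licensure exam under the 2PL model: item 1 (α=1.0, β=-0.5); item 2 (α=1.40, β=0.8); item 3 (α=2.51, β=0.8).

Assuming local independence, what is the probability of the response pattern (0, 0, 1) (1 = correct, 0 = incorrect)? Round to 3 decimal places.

P(θ) = 1 / (1 + exp(−α(θ − β)))
P_1 = 1/(1+e^{-2.6000}) = 0.9309
P_2 = 1/(1+e^{-1.8200}) = 0.8606
P_3 = 1/(1+e^{-3.2630}) = 0.9631
L = (1−P_1) × (1−P_2) × P_3 = 0.0691 × 0.1394 × 0.9631 = 0.00928

0.009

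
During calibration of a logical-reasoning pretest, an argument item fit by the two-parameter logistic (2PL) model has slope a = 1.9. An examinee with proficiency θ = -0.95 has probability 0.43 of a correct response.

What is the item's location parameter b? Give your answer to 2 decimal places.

P(θ) = 1 / (1 + exp(−a(θ − b)))
logit(0.43) = ln(0.43/0.57) = -0.2819
b = θ − logit/(a) = -0.95 − (-0.2819)/1.9000 = -0.8017

-0.80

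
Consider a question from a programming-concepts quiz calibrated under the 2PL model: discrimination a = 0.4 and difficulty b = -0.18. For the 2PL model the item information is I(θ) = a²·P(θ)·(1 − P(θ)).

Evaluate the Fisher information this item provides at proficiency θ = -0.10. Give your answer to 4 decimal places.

P = 1/(1+e^{-0.0320}) = 0.5080
P(1−P) = 0.5080 × 0.4920 = 0.2499
I = a² × P(1−P) = 0.4² × 0.2499 = 0.03999

0.0400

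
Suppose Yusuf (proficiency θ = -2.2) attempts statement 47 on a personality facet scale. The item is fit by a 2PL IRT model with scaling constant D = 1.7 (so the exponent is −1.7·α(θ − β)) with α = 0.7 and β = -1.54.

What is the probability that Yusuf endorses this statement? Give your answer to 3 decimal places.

0.313

P(θ) = 1 / (1 + exp(−D·α(θ − β)))
Exponent: 1.7 × 0.7 × (-2.2 − (-1.54)) = -0.7854
1/(1 + e^{0.7854}) = 0.3132
P = 0.3132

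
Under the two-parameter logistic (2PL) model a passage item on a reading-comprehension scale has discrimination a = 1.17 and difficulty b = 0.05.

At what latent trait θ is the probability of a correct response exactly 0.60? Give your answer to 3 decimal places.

0.397

P(θ) = 1 / (1 + exp(−a(θ − b)))
logit = ln(0.6000/0.4000) = 0.4055
θ = b + logit/(a) = 0.05 + 0.4055/1.1700 = 0.3966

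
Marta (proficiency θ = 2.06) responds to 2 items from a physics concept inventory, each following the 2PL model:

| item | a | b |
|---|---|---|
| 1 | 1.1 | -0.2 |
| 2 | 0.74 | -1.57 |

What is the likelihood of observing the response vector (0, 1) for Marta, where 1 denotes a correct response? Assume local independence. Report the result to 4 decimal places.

0.0719

P(θ) = 1 / (1 + exp(−a(θ − b)))
P_1 = 1/(1+e^{-2.4860}) = 0.9232
P_2 = 1/(1+e^{-2.6862}) = 0.9362
L = (1−P_1) × P_2 = 0.0768 × 0.9362 = 0.07194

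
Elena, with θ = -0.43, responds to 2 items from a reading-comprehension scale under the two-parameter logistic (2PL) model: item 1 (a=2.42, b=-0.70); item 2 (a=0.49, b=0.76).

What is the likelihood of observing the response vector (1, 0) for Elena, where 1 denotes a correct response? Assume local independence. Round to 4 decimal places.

P(θ) = 1 / (1 + exp(−a(θ − b)))
P_1 = 1/(1+e^{-0.6534}) = 0.6578
P_2 = 1/(1+e^{0.5831}) = 0.3582
L = P_1 × (1−P_2) = 0.6578 × 0.6418 = 0.42215

0.4221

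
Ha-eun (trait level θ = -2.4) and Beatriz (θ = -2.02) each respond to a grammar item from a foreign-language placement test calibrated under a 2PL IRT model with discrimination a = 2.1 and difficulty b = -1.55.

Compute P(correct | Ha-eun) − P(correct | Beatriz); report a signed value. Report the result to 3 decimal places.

-0.128

P(θ) = 1 / (1 + exp(−a(θ − b)))
P(Ha-eun) = 0.1437  [exponent -1.7850]
P(Beatriz) = 0.2715  [exponent -0.9870]
Difference = 0.1437 − 0.2715 = -0.1278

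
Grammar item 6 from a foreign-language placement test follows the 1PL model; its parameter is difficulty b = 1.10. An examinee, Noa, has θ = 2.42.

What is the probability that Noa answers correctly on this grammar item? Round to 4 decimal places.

0.7892

P(θ) = 1 / (1 + exp(−(θ − b)))
Exponent: (2.42 − 1.10) = 1.3200
1/(1 + e^{-1.3200}) = 0.7892
P = 0.7892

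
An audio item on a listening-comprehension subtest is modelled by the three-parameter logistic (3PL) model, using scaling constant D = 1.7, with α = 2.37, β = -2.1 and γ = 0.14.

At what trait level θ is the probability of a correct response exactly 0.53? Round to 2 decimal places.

P(θ) = γ + (1 − γ) · 1 / (1 + exp(−D·α(θ − β)))
Remove guessing floor: (0.53 − 0.14)/(1 − 0.14) = 0.4535
logit = ln(0.4535/0.5465) = -0.1866
θ = β + logit/(1.7·α) = -2.1 + (-0.1866)/4.0290 = -2.1463

-2.15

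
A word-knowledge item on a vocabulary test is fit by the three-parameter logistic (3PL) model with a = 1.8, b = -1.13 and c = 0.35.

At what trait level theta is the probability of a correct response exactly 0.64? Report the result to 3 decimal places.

-1.250

P(theta) = c + (1 − c) · 1 / (1 + exp(−a(theta − b)))
Remove guessing floor: (0.64 − 0.35)/(1 − 0.35) = 0.4462
logit = ln(0.4462/0.5538) = -0.2162
theta = b + logit/(a) = -1.13 + (-0.2162)/1.8000 = -1.2501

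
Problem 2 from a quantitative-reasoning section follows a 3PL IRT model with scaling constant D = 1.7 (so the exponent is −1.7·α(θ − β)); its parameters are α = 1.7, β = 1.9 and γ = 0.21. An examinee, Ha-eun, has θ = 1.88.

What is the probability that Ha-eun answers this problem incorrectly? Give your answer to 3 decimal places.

P(θ) = γ + (1 − γ) · 1 / (1 + exp(−D·α(θ − β)))
Exponent: 1.7 × 1.7 × (1.88 − 1.9) = -0.0578
1/(1 + e^{0.0578}) = 0.4856
P = 0.21 + 0.79 × 0.4856 = 0.5936
P(incorrect) = 1 − 0.5936 = 0.4064

0.406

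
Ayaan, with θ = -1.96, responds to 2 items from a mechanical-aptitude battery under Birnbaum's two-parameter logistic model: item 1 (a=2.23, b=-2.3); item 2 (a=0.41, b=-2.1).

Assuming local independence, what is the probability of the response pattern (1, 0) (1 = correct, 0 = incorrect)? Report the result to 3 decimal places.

P(θ) = 1 / (1 + exp(−a(θ − b)))
P_1 = 1/(1+e^{-0.7582}) = 0.6810
P_2 = 1/(1+e^{-0.0574}) = 0.5143
L = P_1 × (1−P_2) = 0.6810 × 0.4857 = 0.33071

0.331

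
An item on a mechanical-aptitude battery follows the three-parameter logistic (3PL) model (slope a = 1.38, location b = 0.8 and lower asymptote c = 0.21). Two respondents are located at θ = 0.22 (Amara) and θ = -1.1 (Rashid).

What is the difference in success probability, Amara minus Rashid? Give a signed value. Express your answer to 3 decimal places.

0.191

P(θ) = c + (1 − c) · 1 / (1 + exp(−a(θ − b)))
P(Amara) = 0.4549  [exponent -0.8004]
P(Rashid) = 0.2635  [exponent -2.6220]
Difference = 0.4549 − 0.2635 = 0.1913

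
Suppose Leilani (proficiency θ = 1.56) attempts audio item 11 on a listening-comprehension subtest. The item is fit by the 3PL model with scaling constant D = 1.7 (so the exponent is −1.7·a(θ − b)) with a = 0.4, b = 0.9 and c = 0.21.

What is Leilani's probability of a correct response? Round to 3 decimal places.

P(θ) = c + (1 − c) · 1 / (1 + exp(−D·a(θ − b)))
Exponent: 1.7 × 0.4 × (1.56 − 0.9) = 0.4488
1/(1 + e^{-0.4488}) = 0.6104
P = 0.21 + 0.79 × 0.6104 = 0.6922

0.692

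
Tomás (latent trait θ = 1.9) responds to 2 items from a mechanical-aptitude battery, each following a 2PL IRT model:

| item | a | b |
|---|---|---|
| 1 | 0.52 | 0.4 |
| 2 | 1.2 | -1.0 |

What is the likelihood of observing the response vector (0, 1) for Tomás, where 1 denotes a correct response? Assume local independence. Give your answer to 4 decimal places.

0.3049

P(θ) = 1 / (1 + exp(−a(θ − b)))
P_1 = 1/(1+e^{-0.7800}) = 0.6857
P_2 = 1/(1+e^{-3.4800}) = 0.9701
L = (1−P_1) × P_2 = 0.3143 × 0.9701 = 0.30493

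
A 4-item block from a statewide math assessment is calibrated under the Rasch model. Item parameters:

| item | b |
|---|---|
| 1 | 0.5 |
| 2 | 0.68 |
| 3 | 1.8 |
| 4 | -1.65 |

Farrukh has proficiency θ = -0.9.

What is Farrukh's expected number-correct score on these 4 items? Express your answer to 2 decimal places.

P(θ) = 1 / (1 + exp(−(θ − b)))
P_1 = 1/(1+e^{1.4000}) = 0.1978
P_2 = 1/(1+e^{1.5800}) = 0.1708
P_3 = 1/(1+e^{2.7000}) = 0.0630
P_4 = 1/(1+e^{-0.7500}) = 0.6792
E[score] = 0.1978 + 0.1708 + 0.0630 + 0.6792 = 1.1108

1.11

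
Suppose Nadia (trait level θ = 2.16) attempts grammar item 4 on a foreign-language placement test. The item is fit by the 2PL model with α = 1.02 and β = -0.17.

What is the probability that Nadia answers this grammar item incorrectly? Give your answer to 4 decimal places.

0.0850

P(θ) = 1 / (1 + exp(−α(θ − β)))
Exponent: 1.02 × (2.16 − (-0.17)) = 2.3766
1/(1 + e^{-2.3766}) = 0.9150
P(incorrect) = 1 − 0.9150 = 0.0850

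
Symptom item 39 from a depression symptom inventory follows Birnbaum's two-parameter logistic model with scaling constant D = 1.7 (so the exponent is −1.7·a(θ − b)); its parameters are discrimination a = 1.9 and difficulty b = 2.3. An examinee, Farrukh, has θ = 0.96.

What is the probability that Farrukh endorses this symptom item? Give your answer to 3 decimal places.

0.013

P(θ) = 1 / (1 + exp(−D·a(θ − b)))
Exponent: 1.7 × 1.9 × (0.96 − 2.3) = -4.3282
1/(1 + e^{4.3282}) = 0.0130
P = 0.0130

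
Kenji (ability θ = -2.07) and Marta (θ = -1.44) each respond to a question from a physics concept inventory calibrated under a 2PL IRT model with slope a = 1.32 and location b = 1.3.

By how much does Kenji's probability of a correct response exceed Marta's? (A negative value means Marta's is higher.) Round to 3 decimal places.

-0.015

P(θ) = 1 / (1 + exp(−a(θ − b)))
P(Kenji) = 0.0116  [exponent -4.4484]
P(Marta) = 0.0262  [exponent -3.6168]
Difference = 0.0116 − 0.0262 = -0.0146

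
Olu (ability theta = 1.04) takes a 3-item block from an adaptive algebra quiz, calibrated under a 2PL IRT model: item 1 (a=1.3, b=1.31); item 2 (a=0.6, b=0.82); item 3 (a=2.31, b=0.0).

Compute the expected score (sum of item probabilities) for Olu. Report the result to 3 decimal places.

P(theta) = 1 / (1 + exp(−a(theta − b)))
P_1 = 1/(1+e^{0.3510}) = 0.4131
P_2 = 1/(1+e^{-0.1320}) = 0.5330
P_3 = 1/(1+e^{-2.4024}) = 0.9170
E[score] = 0.4131 + 0.5330 + 0.9170 = 1.8631

1.863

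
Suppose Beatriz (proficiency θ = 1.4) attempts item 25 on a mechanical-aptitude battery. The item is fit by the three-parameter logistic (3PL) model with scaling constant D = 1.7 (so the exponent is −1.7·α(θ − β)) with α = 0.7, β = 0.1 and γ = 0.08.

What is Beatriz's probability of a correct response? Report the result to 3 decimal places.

P(θ) = γ + (1 − γ) · 1 / (1 + exp(−D·α(θ − β)))
Exponent: 1.7 × 0.7 × (1.4 − 0.1) = 1.5470
1/(1 + e^{-1.5470}) = 0.8245
P = 0.08 + 0.92 × 0.8245 = 0.8385

0.839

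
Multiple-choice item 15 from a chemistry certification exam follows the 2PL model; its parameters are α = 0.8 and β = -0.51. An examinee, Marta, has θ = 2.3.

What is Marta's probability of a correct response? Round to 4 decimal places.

P(θ) = 1 / (1 + exp(−α(θ − β)))
Exponent: 0.8 × (2.3 − (-0.51)) = 2.2480
1/(1 + e^{-2.2480}) = 0.9045

0.9045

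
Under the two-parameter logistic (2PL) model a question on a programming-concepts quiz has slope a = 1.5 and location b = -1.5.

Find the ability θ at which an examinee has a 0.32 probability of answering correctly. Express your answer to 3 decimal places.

P(θ) = 1 / (1 + exp(−a(θ − b)))
logit = ln(0.3200/0.6800) = -0.7538
θ = b + logit/(a) = -1.5 + (-0.7538)/1.5000 = -2.0025

-2.003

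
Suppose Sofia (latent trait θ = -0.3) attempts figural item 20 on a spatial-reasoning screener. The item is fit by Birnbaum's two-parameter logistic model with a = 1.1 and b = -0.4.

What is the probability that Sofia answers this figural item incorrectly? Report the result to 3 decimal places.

P(θ) = 1 / (1 + exp(−a(θ − b)))
Exponent: 1.1 × (-0.3 − (-0.4)) = 0.1100
1/(1 + e^{-0.1100}) = 0.5275
P(incorrect) = 1 − 0.5275 = 0.4725

0.473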